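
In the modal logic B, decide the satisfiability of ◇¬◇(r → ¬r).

1. ◇¬◇(r → ¬r), 0
2. ¬◇(r → ¬r), 1   [◇-rule on 1: fresh world 1, 0R1]
3. ¬(r → ¬r), 0   [¬◇-rule on 2 via 1R0]
4. r, 0   [¬→-rule on 3]
5. ¬(r → ¬r), 1   [¬◇-rule on 2 via 1R1]
6. r, 1   [¬→-rule on 5]
Accessibility: 0R0, 0R1, 1R0, 1R1

Satisfiable (open branch found)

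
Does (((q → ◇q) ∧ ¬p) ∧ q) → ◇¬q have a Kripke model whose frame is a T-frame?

1. (((q → ◇q) ∧ ¬p) ∧ q) → ◇¬q, w0
2. ◇¬q, w0
3. ¬q, w1
Accessibility: w0Rw0, w0Rw1, w1Rw1

Satisfiable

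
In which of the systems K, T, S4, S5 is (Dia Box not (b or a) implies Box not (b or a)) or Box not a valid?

S5

S4-tableau for the negation not ((Dia Box not (b or a) implies Box not (b or a)) or Box not a):
1. not ((Dia Box not (b or a) implies Box not (b or a)) or Box not a), u
2. not (Dia Box not (b or a) implies Box not (b or a)), u   [neg-or-rule on 1]
3. not Box not a, u   [neg-or-rule on 1]
4. Dia Box not (b or a), u   [neg-implies-rule on 2]
5. not Box not (b or a), u   [neg-implies-rule on 2]
6. a, v   [neg-Box-rule on 3: fresh world v, uRv]
7. Box not (b or a), w   [Dia-rule on 4: fresh world w, uRw]
8. not (b or a), w   [Box-rule on 7 via wRw]
9. not b, w   [neg-or-rule on 8]
10. not a, w   [neg-or-rule on 8]
11. b or a, x   [neg-Box-rule on 5: fresh world x, uRx]
12. a, x   [or-rule on 11 (branches; this branch)]
Accessibility: uRu, uRv, uRw, uRx, vRv, wRw, xRx
Complete open branch: countermodel on an S4-frame, so not valid in S4, nor in K, T (the same frame is also a K-frame and a T-frame).
S5-tableau for the negation not ((Dia Box not (b or a) implies Box not (b or a)) or Box not a):
1. not ((Dia Box not (b or a) implies Box not (b or a)) or Box not a), u
2. not (Dia Box not (b or a) implies Box not (b or a)), u   [neg-or-rule on 1]
3. not Box not a, u   [neg-or-rule on 1]
4. Dia Box not (b or a), u   [neg-implies-rule on 2]
5. not Box not (b or a), u   [neg-implies-rule on 2]
6. a, v   [neg-Box-rule on 3: fresh world v, uRv]
7. Box not (b or a), w   [Dia-rule on 4: fresh world w, uRw]
8. not (b or a), u   [Box-rule on 7 via wRu]
9. not b, u   [neg-or-rule on 8]
10. not a, u   [neg-or-rule on 8]
11. not (b or a), v   [Box-rule on 7 via wRv]
12. not b, v   [neg-or-rule on 11]
13. not a, v   [neg-or-rule on 11]
Accessibility: uRu, uRv, uRw, vRu, vRv, vRw, wRu, wRv, wRw
Branch closes: a and not a both at v.
Every branch closes (one shown): valid in S5.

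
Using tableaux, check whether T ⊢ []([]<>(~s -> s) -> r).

Tableau for the negation ~[]([]<>(~s -> s) -> r):
1. ~[]([]<>(~s -> s) -> r), 0
2. ~([]<>(~s -> s) -> r), 1   [~[]-rule on 1: fresh world 1, 0R1]
3. []<>(~s -> s), 1   [~->-rule on 2]
4. ~r, 1   [~->-rule on 2]
5. <>(~s -> s), 1   [[]-rule on 3 via 1R1]
6. ~s -> s, 2   [<>-rule on 5: fresh world 2, 1R2]
7. <>(~s -> s), 2   [[]-rule on 3 via 1R2]
8. s, 2   [->-rule on 6 (branches; this branch)]
9. ~s -> s, 3   [<>-rule on 7: fresh world 3, 2R3]
10. s, 3   [->-rule on 9 (branches; this branch)]
Accessibility: 0R0, 0R1, 1R1, 1R2, 2R2, 2R3, 3R3
The negation has an open branch (countermodel exists).

No, not valid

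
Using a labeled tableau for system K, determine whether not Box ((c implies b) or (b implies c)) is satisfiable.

No, unsatisfiable

1. not Box ((c implies b) or (b implies c)), u
2. not ((c implies b) or (b implies c)), v
3. not (c implies b), v
4. not (b implies c), v
5. c, v
6. not b, v
7. b, v
8. not c, v
Accessibility: uRv
Branch closes: b and not b both at v.
Every branch closes; the branch above is one of them.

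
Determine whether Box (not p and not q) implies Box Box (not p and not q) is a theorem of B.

Tableau for the negation not (Box (not p and not q) implies Box Box (not p and not q)):
1. not (Box (not p and not q) implies Box Box (not p and not q)), 0
2. Box (not p and not q), 0   [neg-implies-rule on 1]
3. not Box Box (not p and not q), 0   [neg-implies-rule on 1]
4. not p and not q, 0   [Box-rule on 2 via 0R0]
5. not p, 0   [and-rule on 4]
6. not q, 0   [and-rule on 4]
7. not Box (not p and not q), 1   [neg-Box-rule on 3: fresh world 1, 0R1]
8. not p and not q, 1   [Box-rule on 2 via 0R1]
9. not p, 1   [and-rule on 8]
10. not q, 1   [and-rule on 8]
11. not (not p and not q), 2   [neg-Box-rule on 7: fresh world 2, 1R2]
12. q, 2   [neg-and-rule on 11 (branches; this branch)]
Accessibility: 0R0, 0R1, 1R0, 1R1, 1R2, 2R1, 2R2
The negation has an open branch (countermodel exists).

Not valid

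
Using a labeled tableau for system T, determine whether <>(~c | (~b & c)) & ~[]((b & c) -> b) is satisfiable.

Unsatisfiable

1. <>(~c | (~b & c)) & ~[]((b & c) -> b), 0
2. <>(~c | (~b & c)), 0
3. ~[]((b & c) -> b), 0
4. ~c | (~b & c), 1
5. ~b & c, 1
6. ~b, 1
7. c, 1
8. ~((b & c) -> b), 2
9. b & c, 2
10. ~b, 2
11. b, 2
12. c, 2
Accessibility: 0R0, 0R1, 0R2, 1R1, 2R2
Branch closes: b and ~b both at 2.
(One branch shown.) All branches close.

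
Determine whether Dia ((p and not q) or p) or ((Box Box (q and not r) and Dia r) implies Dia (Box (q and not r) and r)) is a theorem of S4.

Tableau for the negation not (Dia ((p and not q) or p) or ((Box Box (q and not r) and Dia r) implies Dia (Box (q and not r) and r))):
1. not (Dia ((p and not q) or p) or ((Box Box (q and not r) and Dia r) implies Dia (Box (q and not r) and r))), w0
2. not Dia ((p and not q) or p), w0
3. not ((Box Box (q and not r) and Dia r) implies Dia (Box (q and not r) and r)), w0
4. Box Box (q and not r) and Dia r, w0
5. not Dia (Box (q and not r) and r), w0
6. Box Box (q and not r), w0
7. Dia r, w0
8. not ((p and not q) or p), w0
9. not (p and not q), w0
10. not p, w0
11. not (Box (q and not r) and r), w0
12. Box (q and not r), w0
13. q and not r, w0
14. q, w0
15. not r, w0
16. r, w1
17. not ((p and not q) or p), w1
18. not (p and not q), w1
19. not p, w1
20. not (Box (q and not r) and r), w1
21. Box (q and not r), w1
22. q and not r, w1
23. q, w1
24. not r, w1
Accessibility: w0Rw0, w0Rw1, w1Rw1
Branch closes: r and not r both at w1.
All branches of the negation close; one closing branch shown above.

Valid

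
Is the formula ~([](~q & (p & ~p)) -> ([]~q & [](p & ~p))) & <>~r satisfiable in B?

No, unsatisfiable

1. ~([](~q & (p & ~p)) -> ([]~q & [](p & ~p))) & <>~r, u
2. ~([](~q & (p & ~p)) -> ([]~q & [](p & ~p))), u   [&-rule on 1]
3. <>~r, u   [&-rule on 1]
4. [](~q & (p & ~p)), u   [~->-rule on 2]
5. ~([]~q & [](p & ~p)), u   [~->-rule on 2]
6. ~q & (p & ~p), u   [[]-rule on 4 via uRu]
7. ~q, u   [&-rule on 6]
8. p & ~p, u   [&-rule on 6]
9. p, u   [&-rule on 8]
10. ~p, u   [&-rule on 8]
Accessibility: uRu
Branch closes: p and ~p both at u.
All branches of the tableau close; one closing branch shown above.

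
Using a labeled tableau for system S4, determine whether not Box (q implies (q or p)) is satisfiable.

1. not Box (q implies (q or p)), u
2. not (q implies (q or p)), v
3. q, v
4. not (q or p), v
5. not q, v
6. not p, v
Accessibility: uRu, uRv, vRv
Branch closes: q and not q both at v.
Every branch closes; the branch above is one of them.

Unsatisfiable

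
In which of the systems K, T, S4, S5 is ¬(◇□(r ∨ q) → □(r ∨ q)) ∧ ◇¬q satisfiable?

S4-tableau for the formula:
1. ¬(◇□(r ∨ q) → □(r ∨ q)) ∧ ◇¬q, 0
2. ¬(◇□(r ∨ q) → □(r ∨ q)), 0
3. ◇¬q, 0
4. ◇□(r ∨ q), 0
5. ¬□(r ∨ q), 0
6. ¬q, 1
7. □(r ∨ q), 2
8. r ∨ q, 2
9. q, 2
10. ¬(r ∨ q), 3
11. ¬r, 3
12. ¬q, 3
Accessibility: 0R0, 0R1, 0R2, 0R3, 1R1, 2R2, 3R3
Complete open branch: satisfiable in S4, hence also in K, T (this S4-model is also a K-model and a T-model).
S5-tableau for the formula:
1. ¬(◇□(r ∨ q) → □(r ∨ q)) ∧ ◇¬q, 0
2. ¬(◇□(r ∨ q) → □(r ∨ q)), 0
3. ◇¬q, 0
4. ◇□(r ∨ q), 0
5. ¬□(r ∨ q), 0
6. ¬q, 1
7. □(r ∨ q), 2
8. r ∨ q, 0
9. r ∨ q, 1
10. r ∨ q, 2
11. q, 0
12. r, 1
13. q, 2
14. ¬(r ∨ q), 3
15. ¬r, 3
16. ¬q, 3
17. r ∨ q, 3
18. q, 3
Accessibility: 0R0, 0R1, 0R2, 0R3, 1R0, 1R1, 1R2, 1R3, 2R0, 2R1, 2R2, 2R3, 3R0, 3R1, 3R2, 3R3
Branch closes: q and ¬q both at 3.
Every branch closes (one shown): unsatisfiable in S5.

K, T, S4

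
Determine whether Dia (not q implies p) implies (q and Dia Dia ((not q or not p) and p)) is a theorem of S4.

Not valid

Tableau for the negation not (Dia (not q implies p) implies (q and Dia Dia ((not q or not p) and p))):
1. not (Dia (not q implies p) implies (q and Dia Dia ((not q or not p) and p))), w0
2. Dia (not q implies p), w0   [neg-implies-rule on 1]
3. not (q and Dia Dia ((not q or not p) and p)), w0   [neg-implies-rule on 1]
4. not Dia Dia ((not q or not p) and p), w0   [neg-and-rule on 3 (branches; this branch)]
5. not Dia ((not q or not p) and p), w0   [neg-Dia-rule on 4 via w0Rw0]
6. not ((not q or not p) and p), w0   [neg-Dia-rule on 5 via w0Rw0]
7. not p, w0   [neg-and-rule on 6 (branches; this branch)]
8. not q implies p, w1   [Dia-rule on 2: fresh world w1, w0Rw1]
9. not Dia ((not q or not p) and p), w1   [neg-Dia-rule on 4 via w0Rw1]
10. not ((not q or not p) and p), w1   [neg-Dia-rule on 5 via w0Rw1]
11. p, w1   [implies-rule on 8 (branches; this branch)]
12. not (not q or not p), w1   [neg-and-rule on 10 (branches; this branch)]
13. q, w1   [neg-or-rule on 12]
Accessibility: w0Rw0, w0Rw1, w1Rw1
The negation has an open branch (countermodel exists).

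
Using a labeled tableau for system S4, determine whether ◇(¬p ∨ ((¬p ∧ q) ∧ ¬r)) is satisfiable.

Satisfiable (open branch found)

1. ◇(¬p ∨ ((¬p ∧ q) ∧ ¬r)), u
2. ¬p ∨ ((¬p ∧ q) ∧ ¬r), v
3. (¬p ∧ q) ∧ ¬r, v
4. ¬p ∧ q, v
5. ¬r, v
6. ¬p, v
7. q, v
Accessibility: uRu, uRv, vRv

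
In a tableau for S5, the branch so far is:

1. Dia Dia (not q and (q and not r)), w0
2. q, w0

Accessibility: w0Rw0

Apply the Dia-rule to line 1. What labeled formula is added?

a fresh world w1 with w0Rw1, and Dia (not q and (q and not r)) at w1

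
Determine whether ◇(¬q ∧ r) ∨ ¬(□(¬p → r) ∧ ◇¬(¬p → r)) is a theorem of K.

Tableau for the negation ¬(◇(¬q ∧ r) ∨ ¬(□(¬p → r) ∧ ◇¬(¬p → r))):
1. ¬(◇(¬q ∧ r) ∨ ¬(□(¬p → r) ∧ ◇¬(¬p → r))), 0
2. ¬◇(¬q ∧ r), 0   [¬∨-rule on 1]
3. □(¬p → r) ∧ ◇¬(¬p → r), 0   [¬∨-rule on 1]
4. □(¬p → r), 0   [∧-rule on 3]
5. ◇¬(¬p → r), 0   [∧-rule on 3]
6. ¬(¬p → r), 1   [◇-rule on 5: fresh world 1, 0R1]
7. ¬p, 1   [¬→-rule on 6]
8. ¬r, 1   [¬→-rule on 6]
9. ¬(¬q ∧ r), 1   [¬◇-rule on 2 via 0R1]
10. ¬p → r, 1   [□-rule on 4 via 0R1]
11. r, 1   [→-rule on 10 (branches; this branch)]
Accessibility: 0R1
Branch closes: r and ¬r both at 1.
Every branch of the negation's tableau closes; the branch above is one of them.

Valid in K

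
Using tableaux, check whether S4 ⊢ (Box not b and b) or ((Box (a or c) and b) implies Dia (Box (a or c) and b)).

Valid in S4

Tableau for the negation not ((Box not b and b) or ((Box (a or c) and b) implies Dia (Box (a or c) and b))):
1. not ((Box not b and b) or ((Box (a or c) and b) implies Dia (Box (a or c) and b))), w0
2. not (Box not b and b), w0
3. not ((Box (a or c) and b) implies Dia (Box (a or c) and b)), w0
4. Box (a or c) and b, w0
5. not Dia (Box (a or c) and b), w0
6. Box (a or c), w0
7. b, w0
8. not (Box (a or c) and b), w0
9. a or c, w0
10. not Box not b, w0
11. not Box (a or c), w0
12. c, w0
13. b, w1
14. not (Box (a or c) and b), w1
15. a or c, w1
16. not Box (a or c), w1
17. c, w1
18. not (a or c), w2
19. not a, w2
20. not c, w2
21. not (Box (a or c) and b), w2
22. a or c, w2
23. not b, w2
24. c, w2
Accessibility: w0Rw0, w0Rw1, w0Rw2, w1Rw1, w2Rw2
Branch closes: c and not c both at w2.
Every branch of the negation's tableau closes; the branch above is one of them.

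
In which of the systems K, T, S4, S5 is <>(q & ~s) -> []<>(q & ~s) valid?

S5

S4-tableau for the negation ~(<>(q & ~s) -> []<>(q & ~s)):
1. ~(<>(q & ~s) -> []<>(q & ~s)), w0
2. <>(q & ~s), w0
3. ~[]<>(q & ~s), w0
4. q & ~s, w1
5. q, w1
6. ~s, w1
7. ~<>(q & ~s), w2
8. ~(q & ~s), w2
9. s, w2
Accessibility: w0Rw0, w0Rw1, w0Rw2, w1Rw1, w2Rw2
Complete open branch: countermodel on an S4-frame, so not valid in S4, nor in K, T (the same frame is also a K-frame and a T-frame).
S5-tableau for the negation ~(<>(q & ~s) -> []<>(q & ~s)):
1. ~(<>(q & ~s) -> []<>(q & ~s)), w0
2. <>(q & ~s), w0
3. ~[]<>(q & ~s), w0
4. q & ~s, w1
5. q, w1
6. ~s, w1
7. ~<>(q & ~s), w2
8. ~(q & ~s), w0
9. ~(q & ~s), w1
10. ~(q & ~s), w2
11. s, w0
12. s, w1
Accessibility: w0Rw0, w0Rw1, w0Rw2, w1Rw0, w1Rw1, w1Rw2, w2Rw0, w2Rw1, w2Rw2
Branch closes: s and ~s both at w1.
Every branch closes (one shown): valid in S5.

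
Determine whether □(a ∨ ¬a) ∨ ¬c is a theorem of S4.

Tableau for the negation ¬(□(a ∨ ¬a) ∨ ¬c):
1. ¬(□(a ∨ ¬a) ∨ ¬c), u
2. ¬□(a ∨ ¬a), u
3. c, u
4. ¬(a ∨ ¬a), v
5. ¬a, v
6. a, v
Accessibility: uRu, uRv, vRv
Branch closes: a and ¬a both at v.
Every branch of the negation's tableau closes; the branch above is one of them.

Valid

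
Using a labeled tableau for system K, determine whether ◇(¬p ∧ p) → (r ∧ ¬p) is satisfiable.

Satisfiable (open branch found)

1. ◇(¬p ∧ p) → (r ∧ ¬p), w0
2. r ∧ ¬p, w0
3. r, w0
4. ¬p, w0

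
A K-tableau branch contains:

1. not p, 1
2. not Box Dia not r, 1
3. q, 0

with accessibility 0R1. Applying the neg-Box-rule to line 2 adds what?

a fresh world 2 with 1R2, and not Dia not r at 2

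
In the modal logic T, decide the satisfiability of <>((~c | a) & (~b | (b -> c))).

Satisfiable

1. <>((~c | a) & (~b | (b -> c))), w0
2. (~c | a) & (~b | (b -> c)), w1   [<>-rule on 1: fresh world w1, w0Rw1]
3. ~c | a, w1   [&-rule on 2]
4. ~b | (b -> c), w1   [&-rule on 2]
5. a, w1   [|-rule on 3 (branches; this branch)]
6. b -> c, w1   [|-rule on 4 (branches; this branch)]
7. c, w1   [->-rule on 6 (branches; this branch)]
Accessibility: w0Rw0, w0Rw1, w1Rw1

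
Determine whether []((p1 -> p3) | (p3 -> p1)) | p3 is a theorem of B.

Valid

Tableau for the negation ~([]((p1 -> p3) | (p3 -> p1)) | p3):
1. ~([]((p1 -> p3) | (p3 -> p1)) | p3), u
2. ~[]((p1 -> p3) | (p3 -> p1)), u
3. ~p3, u
4. ~((p1 -> p3) | (p3 -> p1)), v
5. ~(p1 -> p3), v
6. ~(p3 -> p1), v
7. p1, v
8. ~p3, v
9. p3, v
10. ~p1, v
Accessibility: uRu, uRv, vRu, vRv
Branch closes: p3 and ~p3 both at v.
All branches of the negation close; one closing branch shown above.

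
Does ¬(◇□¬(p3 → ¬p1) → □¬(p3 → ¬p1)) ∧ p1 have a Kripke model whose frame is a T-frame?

1. ¬(◇□¬(p3 → ¬p1) → □¬(p3 → ¬p1)) ∧ p1, w0
2. ¬(◇□¬(p3 → ¬p1) → □¬(p3 → ¬p1)), w0
3. p1, w0
4. ◇□¬(p3 → ¬p1), w0
5. ¬□¬(p3 → ¬p1), w0
6. □¬(p3 → ¬p1), w1
7. ¬(p3 → ¬p1), w1
8. p3, w1
9. p1, w1
10. p3 → ¬p1, w2
11. ¬p1, w2
Accessibility: w0Rw0, w0Rw1, w0Rw2, w1Rw1, w2Rw2

Satisfiable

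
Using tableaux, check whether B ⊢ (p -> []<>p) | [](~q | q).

Tableau for the negation ~((p -> []<>p) | [](~q | q)):
1. ~((p -> []<>p) | [](~q | q)), w0
2. ~(p -> []<>p), w0
3. ~[](~q | q), w0
4. p, w0
5. ~[]<>p, w0
6. ~(~q | q), w1
7. q, w1
8. ~q, w1
Accessibility: w0Rw0, w0Rw1, w1Rw0, w1Rw1
Branch closes: q and ~q both at w1.
Every branch of the negation's tableau closes; the branch above is one of them.

Yes, valid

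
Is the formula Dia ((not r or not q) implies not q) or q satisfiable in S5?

1. Dia ((not r or not q) implies not q) or q, 0
2. q, 0
Accessibility: 0R0

Yes, satisfiable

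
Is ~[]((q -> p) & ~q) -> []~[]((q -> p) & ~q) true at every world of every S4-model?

Invalid (countermodel exists)

Tableau for the negation ~(~[]((q -> p) & ~q) -> []~[]((q -> p) & ~q)):
1. ~(~[]((q -> p) & ~q) -> []~[]((q -> p) & ~q)), 0
2. ~[]((q -> p) & ~q), 0
3. ~[]~[]((q -> p) & ~q), 0
4. ~((q -> p) & ~q), 1
5. q, 1
6. []((q -> p) & ~q), 2
7. (q -> p) & ~q, 2
8. q -> p, 2
9. ~q, 2
10. p, 2
Accessibility: 0R0, 0R1, 0R2, 1R1, 2R2
The negation has an open branch (countermodel exists).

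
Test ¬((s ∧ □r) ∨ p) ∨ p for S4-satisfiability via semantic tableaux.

Yes, satisfiable

1. ¬((s ∧ □r) ∨ p) ∨ p, w0
2. p, w0   [∨-rule on 1 (branches; this branch)]
Accessibility: w0Rw0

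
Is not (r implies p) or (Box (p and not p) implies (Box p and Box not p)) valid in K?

Tableau for the negation not (not (r implies p) or (Box (p and not p) implies (Box p and Box not p))):
1. not (not (r implies p) or (Box (p and not p) implies (Box p and Box not p))), w0
2. r implies p, w0
3. not (Box (p and not p) implies (Box p and Box not p)), w0
4. Box (p and not p), w0
5. not (Box p and Box not p), w0
6. p, w0
7. not Box not p, w0
8. p, w1
9. p and not p, w1
10. not p, w1
Accessibility: w0Rw1
Branch closes: p and not p both at w1.
All branches of the negation close; one closing branch shown above.

Yes, valid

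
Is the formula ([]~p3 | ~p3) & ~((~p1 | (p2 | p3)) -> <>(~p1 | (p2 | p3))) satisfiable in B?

Unsatisfiable

1. ([]~p3 | ~p3) & ~((~p1 | (p2 | p3)) -> <>(~p1 | (p2 | p3))), 0
2. []~p3 | ~p3, 0
3. ~((~p1 | (p2 | p3)) -> <>(~p1 | (p2 | p3))), 0
4. ~p1 | (p2 | p3), 0
5. ~<>(~p1 | (p2 | p3)), 0
6. ~(~p1 | (p2 | p3)), 0
7. p1, 0
8. ~(p2 | p3), 0
9. ~p2, 0
10. ~p3, 0
11. p2 | p3, 0
12. p3, 0
Accessibility: 0R0
Branch closes: p3 and ~p3 both at 0.
Every branch closes; the branch above is one of them.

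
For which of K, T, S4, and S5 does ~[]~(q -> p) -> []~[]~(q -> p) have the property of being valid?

S5

S5-tableau for the negation ~(~[]~(q -> p) -> []~[]~(q -> p)):
1. ~(~[]~(q -> p) -> []~[]~(q -> p)), 0
2. ~[]~(q -> p), 0   [~->-rule on 1]
3. ~[]~[]~(q -> p), 0   [~->-rule on 1]
4. q -> p, 1   [~[]-rule on 2: fresh world 1, 0R1]
5. p, 1   [->-rule on 4 (branches; this branch)]
6. []~(q -> p), 2   [~[]-rule on 3: fresh world 2, 0R2]
7. ~(q -> p), 0   [[]-rule on 6 via 2R0]
8. q, 0   [~->-rule on 7]
9. ~p, 0   [~->-rule on 7]
10. ~(q -> p), 1   [[]-rule on 6 via 2R1]
11. q, 1   [~->-rule on 10]
12. ~p, 1   [~->-rule on 10]
Accessibility: 0R0, 0R1, 0R2, 1R0, 1R1, 1R2, 2R0, 2R1, 2R2
Branch closes: p and ~p both at 1.
Every branch closes (one shown): valid in S5.
S4-tableau for the negation ~(~[]~(q -> p) -> []~[]~(q -> p)):
1. ~(~[]~(q -> p) -> []~[]~(q -> p)), 0
2. ~[]~(q -> p), 0   [~->-rule on 1]
3. ~[]~[]~(q -> p), 0   [~->-rule on 1]
4. q -> p, 1   [~[]-rule on 2: fresh world 1, 0R1]
5. p, 1   [->-rule on 4 (branches; this branch)]
6. []~(q -> p), 2   [~[]-rule on 3: fresh world 2, 0R2]
7. ~(q -> p), 2   [[]-rule on 6 via 2R2]
8. q, 2   [~->-rule on 7]
9. ~p, 2   [~->-rule on 7]
Accessibility: 0R0, 0R1, 0R2, 1R1, 2R2
Complete open branch: countermodel on an S4-frame, so not valid in S4, nor in K, T (the same frame is also a K-frame and a T-frame).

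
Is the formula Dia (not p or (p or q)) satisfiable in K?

1. Dia (not p or (p or q)), u
2. not p or (p or q), v   [Dia-rule on 1: fresh world v, uRv]
3. p or q, v   [or-rule on 2 (branches; this branch)]
4. q, v   [or-rule on 3 (branches; this branch)]
Accessibility: uRv

Yes, satisfiable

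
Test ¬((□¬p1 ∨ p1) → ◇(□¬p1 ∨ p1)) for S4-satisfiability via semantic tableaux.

Unsatisfiable

1. ¬((□¬p1 ∨ p1) → ◇(□¬p1 ∨ p1)), w0
2. □¬p1 ∨ p1, w0
3. ¬◇(□¬p1 ∨ p1), w0
4. ¬(□¬p1 ∨ p1), w0
5. ¬□¬p1, w0
6. ¬p1, w0
7. □¬p1, w0
8. p1, w1
9. ¬(□¬p1 ∨ p1), w1
10. ¬□¬p1, w1
11. ¬p1, w1
Accessibility: w0Rw0, w0Rw1, w1Rw1
Branch closes: p1 and ¬p1 both at w1.
Every branch closes; the branch above is one of them.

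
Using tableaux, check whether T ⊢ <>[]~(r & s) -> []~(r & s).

Invalid (countermodel exists)

Tableau for the negation ~(<>[]~(r & s) -> []~(r & s)):
1. ~(<>[]~(r & s) -> []~(r & s)), u
2. <>[]~(r & s), u
3. ~[]~(r & s), u
4. []~(r & s), v
5. ~(r & s), v
6. ~s, v
7. r & s, w
8. r, w
9. s, w
Accessibility: uRu, uRv, uRw, vRv, wRw
The negation has an open branch (countermodel exists).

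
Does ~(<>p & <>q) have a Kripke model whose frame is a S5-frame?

1. ~(<>p & <>q), u
2. ~<>q, u
3. ~q, u
Accessibility: uRu

Satisfiable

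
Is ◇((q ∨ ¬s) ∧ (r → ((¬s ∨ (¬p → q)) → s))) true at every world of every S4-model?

Tableau for the negation ¬◇((q ∨ ¬s) ∧ (r → ((¬s ∨ (¬p → q)) → s))):
1. ¬◇((q ∨ ¬s) ∧ (r → ((¬s ∨ (¬p → q)) → s))), 0
2. ¬((q ∨ ¬s) ∧ (r → ((¬s ∨ (¬p → q)) → s))), 0   [¬◇-rule on 1 via 0R0]
3. ¬(r → ((¬s ∨ (¬p → q)) → s)), 0   [¬∧-rule on 2 (branches; this branch)]
4. r, 0   [¬→-rule on 3]
5. ¬((¬s ∨ (¬p → q)) → s), 0   [¬→-rule on 3]
6. ¬s ∨ (¬p → q), 0   [¬→-rule on 5]
7. ¬s, 0   [¬→-rule on 5]
8. ¬p → q, 0   [∨-rule on 6 (branches; this branch)]
9. q, 0   [→-rule on 8 (branches; this branch)]
Accessibility: 0R0
The negation has an open branch (countermodel exists).

Not valid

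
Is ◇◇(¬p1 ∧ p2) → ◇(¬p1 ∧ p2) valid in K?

No, not valid

Tableau for the negation ¬(◇◇(¬p1 ∧ p2) → ◇(¬p1 ∧ p2)):
1. ¬(◇◇(¬p1 ∧ p2) → ◇(¬p1 ∧ p2)), 0
2. ◇◇(¬p1 ∧ p2), 0
3. ¬◇(¬p1 ∧ p2), 0
4. ◇(¬p1 ∧ p2), 1
5. ¬(¬p1 ∧ p2), 1
6. ¬p2, 1
7. ¬p1 ∧ p2, 2
8. ¬p1, 2
9. p2, 2
Accessibility: 0R1, 1R2
The negation has an open branch (countermodel exists).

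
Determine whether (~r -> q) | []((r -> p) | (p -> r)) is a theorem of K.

Valid in K

Tableau for the negation ~((~r -> q) | []((r -> p) | (p -> r))):
1. ~((~r -> q) | []((r -> p) | (p -> r))), u
2. ~(~r -> q), u   [~|-rule on 1]
3. ~[]((r -> p) | (p -> r)), u   [~|-rule on 1]
4. ~r, u   [~->-rule on 2]
5. ~q, u   [~->-rule on 2]
6. ~((r -> p) | (p -> r)), v   [~[]-rule on 3: fresh world v, uRv]
7. ~(r -> p), v   [~|-rule on 6]
8. ~(p -> r), v   [~|-rule on 6]
9. r, v   [~->-rule on 7]
10. ~p, v   [~->-rule on 7]
11. p, v   [~->-rule on 8]
12. ~r, v   [~->-rule on 8]
Accessibility: uRv
Branch closes: p and ~p both at v.
All branches of the negation close; one closing branch shown above.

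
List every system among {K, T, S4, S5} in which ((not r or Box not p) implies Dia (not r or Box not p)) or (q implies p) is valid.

T, S4, S5

K-tableau for the negation not (((not r or Box not p) implies Dia (not r or Box not p)) or (q implies p)):
1. not (((not r or Box not p) implies Dia (not r or Box not p)) or (q implies p)), w0
2. not ((not r or Box not p) implies Dia (not r or Box not p)), w0
3. not (q implies p), w0
4. not r or Box not p, w0
5. not Dia (not r or Box not p), w0
6. q, w0
7. not p, w0
8. Box not p, w0
Complete open branch: countermodel on a K-frame, so not valid in K.
T-tableau for the negation not (((not r or Box not p) implies Dia (not r or Box not p)) or (q implies p)):
1. not (((not r or Box not p) implies Dia (not r or Box not p)) or (q implies p)), w0
2. not ((not r or Box not p) implies Dia (not r or Box not p)), w0
3. not (q implies p), w0
4. not r or Box not p, w0
5. not Dia (not r or Box not p), w0
6. q, w0
7. not p, w0
8. not (not r or Box not p), w0
9. r, w0
10. not Box not p, w0
11. Box not p, w0
12. p, w1
13. not (not r or Box not p), w1
14. r, w1
15. not Box not p, w1
16. not p, w1
Accessibility: w0Rw0, w0Rw1, w1Rw1
Branch closes: p and not p both at w1.
Every branch closes (one shown): valid in T, hence also in S4, S5 (every theorem of T is a theorem of S4 and S5).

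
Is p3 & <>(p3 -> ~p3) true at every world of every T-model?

Invalid (countermodel exists)

Tableau for the negation ~(p3 & <>(p3 -> ~p3)):
1. ~(p3 & <>(p3 -> ~p3)), w0
2. ~<>(p3 -> ~p3), w0   [~&-rule on 1 (branches; this branch)]
3. ~(p3 -> ~p3), w0   [~<>-rule on 2 via w0Rw0]
4. p3, w0   [~->-rule on 3]
Accessibility: w0Rw0
The negation has an open branch (countermodel exists).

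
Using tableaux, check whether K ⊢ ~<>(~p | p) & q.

Tableau for the negation ~(~<>(~p | p) & q):
1. ~(~<>(~p | p) & q), w0
2. ~q, w0   [~&-rule on 1 (branches; this branch)]
The negation has an open branch (countermodel exists).

Invalid (countermodel exists)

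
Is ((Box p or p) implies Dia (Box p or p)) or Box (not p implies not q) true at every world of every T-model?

Tableau for the negation not (((Box p or p) implies Dia (Box p or p)) or Box (not p implies not q)):
1. not (((Box p or p) implies Dia (Box p or p)) or Box (not p implies not q)), u
2. not ((Box p or p) implies Dia (Box p or p)), u
3. not Box (not p implies not q), u
4. Box p or p, u
5. not Dia (Box p or p), u
6. not (Box p or p), u
7. not Box p, u
8. not p, u
9. Box p, u
10. p, u
Accessibility: uRu
Branch closes: p and not p both at u.
All branches of the negation close; one closing branch shown above.

Valid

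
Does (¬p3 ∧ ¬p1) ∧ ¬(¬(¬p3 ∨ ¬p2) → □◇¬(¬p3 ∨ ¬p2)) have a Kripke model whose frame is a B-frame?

No, unsatisfiable

1. (¬p3 ∧ ¬p1) ∧ ¬(¬(¬p3 ∨ ¬p2) → □◇¬(¬p3 ∨ ¬p2)), w0
2. ¬p3 ∧ ¬p1, w0
3. ¬(¬(¬p3 ∨ ¬p2) → □◇¬(¬p3 ∨ ¬p2)), w0
4. ¬p3, w0
5. ¬p1, w0
6. ¬(¬p3 ∨ ¬p2), w0
7. ¬□◇¬(¬p3 ∨ ¬p2), w0
8. p3, w0
9. p2, w0
Accessibility: w0Rw0
Branch closes: p3 and ¬p3 both at w0.
(One branch shown.) All branches close.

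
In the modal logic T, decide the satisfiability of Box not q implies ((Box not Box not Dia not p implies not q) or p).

1. Box not q implies ((Box not Box not Dia not p implies not q) or p), w0
2. (Box not Box not Dia not p implies not q) or p, w0   [implies-rule on 1 (branches; this branch)]
3. p, w0   [or-rule on 2 (branches; this branch)]
Accessibility: w0Rw0

Satisfiable (open branch found)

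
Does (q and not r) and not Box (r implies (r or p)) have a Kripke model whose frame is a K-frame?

1. (q and not r) and not Box (r implies (r or p)), w0
2. q and not r, w0
3. not Box (r implies (r or p)), w0
4. q, w0
5. not r, w0
6. not (r implies (r or p)), w1
7. r, w1
8. not (r or p), w1
9. not r, w1
10. not p, w1
Accessibility: w0Rw1
Branch closes: r and not r both at w1.
(One branch shown.) All branches close.

No, unsatisfiable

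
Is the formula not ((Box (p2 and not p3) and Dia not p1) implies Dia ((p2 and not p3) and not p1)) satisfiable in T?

No, unsatisfiable

1. not ((Box (p2 and not p3) and Dia not p1) implies Dia ((p2 and not p3) and not p1)), u
2. Box (p2 and not p3) and Dia not p1, u   [neg-implies-rule on 1]
3. not Dia ((p2 and not p3) and not p1), u   [neg-implies-rule on 1]
4. Box (p2 and not p3), u   [and-rule on 2]
5. Dia not p1, u   [and-rule on 2]
6. not ((p2 and not p3) and not p1), u   [neg-Dia-rule on 3 via uRu]
7. p2 and not p3, u   [Box-rule on 4 via uRu]
8. p2, u   [and-rule on 7]
9. not p3, u   [and-rule on 7]
10. p1, u   [neg-and-rule on 6 (branches; this branch)]
11. not p1, v   [Dia-rule on 5: fresh world v, uRv]
12. not ((p2 and not p3) and not p1), v   [neg-Dia-rule on 3 via uRv]
13. p2 and not p3, v   [Box-rule on 4 via uRv]
14. p2, v   [and-rule on 13]
15. not p3, v   [and-rule on 13]
16. not (p2 and not p3), v   [neg-and-rule on 12 (branches; this branch)]
17. p3, v   [neg-and-rule on 16 (branches; this branch)]
Accessibility: uRu, uRv, vRv
Branch closes: p3 and not p3 both at v.
All branches of the tableau close; one closing branch shown above.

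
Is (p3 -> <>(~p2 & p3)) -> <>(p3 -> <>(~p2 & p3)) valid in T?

Tableau for the negation ~((p3 -> <>(~p2 & p3)) -> <>(p3 -> <>(~p2 & p3))):
1. ~((p3 -> <>(~p2 & p3)) -> <>(p3 -> <>(~p2 & p3))), u
2. p3 -> <>(~p2 & p3), u   [~->-rule on 1]
3. ~<>(p3 -> <>(~p2 & p3)), u   [~->-rule on 1]
4. ~(p3 -> <>(~p2 & p3)), u   [~<>-rule on 3 via uRu]
5. p3, u   [~->-rule on 4]
6. ~<>(~p2 & p3), u   [~->-rule on 4]
7. ~(~p2 & p3), u   [~<>-rule on 6 via uRu]
8. <>(~p2 & p3), u   [->-rule on 2 (branches; this branch)]
9. p2, u   [~&-rule on 7 (branches; this branch)]
10. ~p2 & p3, v   [<>-rule on 8: fresh world v, uRv]
11. ~p2, v   [&-rule on 10]
12. p3, v   [&-rule on 10]
13. ~(p3 -> <>(~p2 & p3)), v   [~<>-rule on 3 via uRv]
14. ~<>(~p2 & p3), v   [~->-rule on 13]
15. ~(~p2 & p3), v   [~<>-rule on 6 via uRv]
16. ~p3, v   [~&-rule on 15 (branches; this branch)]
Accessibility: uRu, uRv, vRv
Branch closes: p3 and ~p3 both at v.
Every branch of the negation's tableau closes; the branch above is one of them.

Yes, valid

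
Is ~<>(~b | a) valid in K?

No, not valid

Tableau for the negation <>(~b | a):
1. <>(~b | a), 0
2. ~b | a, 1   [<>-rule on 1: fresh world 1, 0R1]
3. a, 1   [|-rule on 2 (branches; this branch)]
Accessibility: 0R1
The negation has an open branch (countermodel exists).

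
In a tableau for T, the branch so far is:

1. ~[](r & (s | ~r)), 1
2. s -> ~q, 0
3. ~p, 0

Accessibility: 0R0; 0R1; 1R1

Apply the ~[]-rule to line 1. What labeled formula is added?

a fresh world 2 with 1R2, and ~(r & (s | ~r)) at 2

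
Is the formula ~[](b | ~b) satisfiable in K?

1. ~[](b | ~b), u
2. ~(b | ~b), v   [~[]-rule on 1: fresh world v, uRv]
3. ~b, v   [~|-rule on 2]
4. b, v   [~|-rule on 2]
Accessibility: uRv
Branch closes: b and ~b both at v.
Every branch closes; the branch above is one of them.

Unsatisfiable (every branch closes)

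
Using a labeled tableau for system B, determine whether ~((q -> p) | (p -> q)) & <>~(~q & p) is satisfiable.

1. ~((q -> p) | (p -> q)) & <>~(~q & p), u
2. ~((q -> p) | (p -> q)), u
3. <>~(~q & p), u
4. ~(q -> p), u
5. ~(p -> q), u
6. q, u
7. ~p, u
8. p, u
9. ~q, u
Accessibility: uRu
Branch closes: p and ~p both at u.
All branches of the tableau close; one closing branch shown above.

Unsatisfiable (every branch closes)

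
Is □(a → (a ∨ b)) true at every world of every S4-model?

Valid

Tableau for the negation ¬□(a → (a ∨ b)):
1. ¬□(a → (a ∨ b)), w0
2. ¬(a → (a ∨ b)), w1
3. a, w1
4. ¬(a ∨ b), w1
5. ¬a, w1
6. ¬b, w1
Accessibility: w0Rw0, w0Rw1, w1Rw1
Branch closes: a and ¬a both at w1.
All branches of the negation close; one closing branch shown above.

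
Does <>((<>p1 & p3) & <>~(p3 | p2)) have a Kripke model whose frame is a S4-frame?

1. <>((<>p1 & p3) & <>~(p3 | p2)), 0
2. (<>p1 & p3) & <>~(p3 | p2), 1
3. <>p1 & p3, 1
4. <>~(p3 | p2), 1
5. <>p1, 1
6. p3, 1
7. ~(p3 | p2), 2
8. ~p3, 2
9. ~p2, 2
10. p1, 3
Accessibility: 0R0, 0R1, 0R2, 0R3, 1R1, 1R2, 1R3, 2R2, 3R3

Satisfiable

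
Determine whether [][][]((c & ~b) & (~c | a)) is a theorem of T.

Tableau for the negation ~[][][]((c & ~b) & (~c | a)):
1. ~[][][]((c & ~b) & (~c | a)), w0
2. ~[][]((c & ~b) & (~c | a)), w1
3. ~[]((c & ~b) & (~c | a)), w2
4. ~((c & ~b) & (~c | a)), w3
5. ~(~c | a), w3
6. c, w3
7. ~a, w3
Accessibility: w0Rw0, w0Rw1, w1Rw1, w1Rw2, w2Rw2, w2Rw3, w3Rw3
The negation has an open branch (countermodel exists).

Not valid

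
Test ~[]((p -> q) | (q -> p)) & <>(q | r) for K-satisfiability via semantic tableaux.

1. ~[]((p -> q) | (q -> p)) & <>(q | r), w0
2. ~[]((p -> q) | (q -> p)), w0   [&-rule on 1]
3. <>(q | r), w0   [&-rule on 1]
4. ~((p -> q) | (q -> p)), w1   [~[]-rule on 2: fresh world w1, w0Rw1]
5. ~(p -> q), w1   [~|-rule on 4]
6. ~(q -> p), w1   [~|-rule on 4]
7. p, w1   [~->-rule on 5]
8. ~q, w1   [~->-rule on 5]
9. q, w1   [~->-rule on 6]
10. ~p, w1   [~->-rule on 6]
Accessibility: w0Rw1
Branch closes: q and ~q both at w1.
Every branch closes; the branch above is one of them.

Unsatisfiable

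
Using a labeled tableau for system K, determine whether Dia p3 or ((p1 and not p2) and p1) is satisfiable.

Satisfiable (open branch found)

1. Dia p3 or ((p1 and not p2) and p1), u
2. (p1 and not p2) and p1, u
3. p1 and not p2, u
4. p1, u
5. not p2, u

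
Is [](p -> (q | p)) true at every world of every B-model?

Tableau for the negation ~[](p -> (q | p)):
1. ~[](p -> (q | p)), w0
2. ~(p -> (q | p)), w1
3. p, w1
4. ~(q | p), w1
5. ~q, w1
6. ~p, w1
Accessibility: w0Rw0, w0Rw1, w1Rw0, w1Rw1
Branch closes: p and ~p both at w1.
Every branch of the negation's tableau closes; the branch above is one of them.

Valid in B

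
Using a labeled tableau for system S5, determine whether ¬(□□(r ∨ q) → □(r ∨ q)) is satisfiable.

Unsatisfiable (every branch closes)

1. ¬(□□(r ∨ q) → □(r ∨ q)), 0
2. □□(r ∨ q), 0
3. ¬□(r ∨ q), 0
4. □(r ∨ q), 0
5. r ∨ q, 0
6. q, 0
7. ¬(r ∨ q), 1
8. ¬r, 1
9. ¬q, 1
10. □(r ∨ q), 1
11. r ∨ q, 1
12. q, 1
Accessibility: 0R0, 0R1, 1R0, 1R1
Branch closes: q and ¬q both at 1.
Every branch closes; the branch above is one of them.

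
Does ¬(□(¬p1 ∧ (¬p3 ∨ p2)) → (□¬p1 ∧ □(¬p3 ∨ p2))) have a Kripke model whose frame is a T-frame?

1. ¬(□(¬p1 ∧ (¬p3 ∨ p2)) → (□¬p1 ∧ □(¬p3 ∨ p2))), 0
2. □(¬p1 ∧ (¬p3 ∨ p2)), 0
3. ¬(□¬p1 ∧ □(¬p3 ∨ p2)), 0
4. ¬p1 ∧ (¬p3 ∨ p2), 0
5. ¬p1, 0
6. ¬p3 ∨ p2, 0
7. ¬□(¬p3 ∨ p2), 0
8. p2, 0
9. ¬(¬p3 ∨ p2), 1
10. p3, 1
11. ¬p2, 1
12. ¬p1 ∧ (¬p3 ∨ p2), 1
13. ¬p1, 1
14. ¬p3 ∨ p2, 1
15. p2, 1
Accessibility: 0R0, 0R1, 1R1
Branch closes: p2 and ¬p2 both at 1.
All branches of the tableau close; one closing branch shown above.

No, unsatisfiable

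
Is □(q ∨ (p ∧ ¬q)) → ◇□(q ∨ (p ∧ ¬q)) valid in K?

Tableau for the negation ¬(□(q ∨ (p ∧ ¬q)) → ◇□(q ∨ (p ∧ ¬q))):
1. ¬(□(q ∨ (p ∧ ¬q)) → ◇□(q ∨ (p ∧ ¬q))), u
2. □(q ∨ (p ∧ ¬q)), u
3. ¬◇□(q ∨ (p ∧ ¬q)), u
The negation has an open branch (countermodel exists).

No, not valid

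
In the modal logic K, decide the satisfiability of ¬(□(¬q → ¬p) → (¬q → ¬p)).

1. ¬(□(¬q → ¬p) → (¬q → ¬p)), u
2. □(¬q → ¬p), u   [¬→-rule on 1]
3. ¬(¬q → ¬p), u   [¬→-rule on 1]
4. ¬q, u   [¬→-rule on 3]
5. p, u   [¬→-rule on 3]

Satisfiable (open branch found)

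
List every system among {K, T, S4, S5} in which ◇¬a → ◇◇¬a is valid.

T, S4, S5

K-tableau for the negation ¬(◇¬a → ◇◇¬a):
1. ¬(◇¬a → ◇◇¬a), w0
2. ◇¬a, w0
3. ¬◇◇¬a, w0
4. ¬a, w1
5. ¬◇¬a, w1
Accessibility: w0Rw1
Complete open branch: countermodel on a K-frame, so not valid in K.
T-tableau for the negation ¬(◇¬a → ◇◇¬a):
1. ¬(◇¬a → ◇◇¬a), w0
2. ◇¬a, w0
3. ¬◇◇¬a, w0
4. ¬◇¬a, w0
5. a, w0
6. ¬a, w1
7. ¬◇¬a, w1
8. a, w1
Accessibility: w0Rw0, w0Rw1, w1Rw1
Branch closes: a and ¬a both at w1.
Every branch closes (one shown): valid in T, hence also in S4, S5 (every theorem of T is a theorem of S4 and S5).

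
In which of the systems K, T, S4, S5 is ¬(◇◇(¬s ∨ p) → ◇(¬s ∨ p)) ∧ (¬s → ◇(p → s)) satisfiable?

K, T

S4-tableau for the formula:
1. ¬(◇◇(¬s ∨ p) → ◇(¬s ∨ p)) ∧ (¬s → ◇(p → s)), w0
2. ¬(◇◇(¬s ∨ p) → ◇(¬s ∨ p)), w0   [∧-rule on 1]
3. ¬s → ◇(p → s), w0   [∧-rule on 1]
4. ◇◇(¬s ∨ p), w0   [¬→-rule on 2]
5. ¬◇(¬s ∨ p), w0   [¬→-rule on 2]
6. ¬(¬s ∨ p), w0   [¬◇-rule on 5 via w0Rw0]
7. s, w0   [¬∨-rule on 6]
8. ¬p, w0   [¬∨-rule on 6]
9. ◇(p → s), w0   [→-rule on 3 (branches; this branch)]
10. ◇(¬s ∨ p), w1   [◇-rule on 4: fresh world w1, w0Rw1]
11. ¬(¬s ∨ p), w1   [¬◇-rule on 5 via w0Rw1]
12. s, w1   [¬∨-rule on 11]
13. ¬p, w1   [¬∨-rule on 11]
14. p → s, w2   [◇-rule on 9: fresh world w2, w0Rw2]
15. ¬(¬s ∨ p), w2   [¬◇-rule on 5 via w0Rw2]
16. s, w2   [¬∨-rule on 15]
17. ¬p, w2   [¬∨-rule on 15]
18. ¬s ∨ p, w3   [◇-rule on 10: fresh world w3, w1Rw3]
19. ¬(¬s ∨ p), w3   [¬◇-rule on 5 via w0Rw3]
20. s, w3   [¬∨-rule on 19]
21. ¬p, w3   [¬∨-rule on 19]
22. p, w3   [∨-rule on 18 (branches; this branch)]
Accessibility: w0Rw0, w0Rw1, w0Rw2, w0Rw3, w1Rw1, w1Rw3, w2Rw2, w3Rw3
Branch closes: p and ¬p both at w3.
Every branch closes (one shown): unsatisfiable in S4, hence also in S5 (every S5-frame is an S4-frame).
T-tableau for the formula:
1. ¬(◇◇(¬s ∨ p) → ◇(¬s ∨ p)) ∧ (¬s → ◇(p → s)), w0
2. ¬(◇◇(¬s ∨ p) → ◇(¬s ∨ p)), w0   [∧-rule on 1]
3. ¬s → ◇(p → s), w0   [∧-rule on 1]
4. ◇◇(¬s ∨ p), w0   [¬→-rule on 2]
5. ¬◇(¬s ∨ p), w0   [¬→-rule on 2]
6. ¬(¬s ∨ p), w0   [¬◇-rule on 5 via w0Rw0]
7. s, w0   [¬∨-rule on 6]
8. ¬p, w0   [¬∨-rule on 6]
9. ◇(p → s), w0   [→-rule on 3 (branches; this branch)]
10. ◇(¬s ∨ p), w1   [◇-rule on 4: fresh world w1, w0Rw1]
11. ¬(¬s ∨ p), w1   [¬◇-rule on 5 via w0Rw1]
12. s, w1   [¬∨-rule on 11]
13. ¬p, w1   [¬∨-rule on 11]
14. p → s, w2   [◇-rule on 9: fresh world w2, w0Rw2]
15. ¬(¬s ∨ p), w2   [¬◇-rule on 5 via w0Rw2]
16. s, w2   [¬∨-rule on 15]
17. ¬p, w2   [¬∨-rule on 15]
18. ¬s ∨ p, w3   [◇-rule on 10: fresh world w3, w1Rw3]
19. p, w3   [∨-rule on 18 (branches; this branch)]
Accessibility: w0Rw0, w0Rw1, w0Rw2, w1Rw1, w1Rw3, w2Rw2, w3Rw3
Complete open branch: satisfiable in T, hence also in K (this T-model is also a K-model).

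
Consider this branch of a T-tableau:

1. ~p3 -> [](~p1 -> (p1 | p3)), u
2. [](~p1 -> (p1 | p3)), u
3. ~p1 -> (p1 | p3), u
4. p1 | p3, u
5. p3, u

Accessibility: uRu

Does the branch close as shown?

Not closed

No atom appears with both signs at the same world.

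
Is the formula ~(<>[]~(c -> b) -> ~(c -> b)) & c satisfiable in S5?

No, unsatisfiable

1. ~(<>[]~(c -> b) -> ~(c -> b)) & c, w0
2. ~(<>[]~(c -> b) -> ~(c -> b)), w0
3. c, w0
4. <>[]~(c -> b), w0
5. c -> b, w0
6. b, w0
7. []~(c -> b), w1
8. ~(c -> b), w0
9. ~b, w0
Accessibility: w0Rw0, w0Rw1, w1Rw0, w1Rw1
Branch closes: b and ~b both at w0.
(One branch shown.) All branches close.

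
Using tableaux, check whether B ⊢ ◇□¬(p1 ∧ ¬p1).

Yes, valid

Tableau for the negation ¬◇□¬(p1 ∧ ¬p1):
1. ¬◇□¬(p1 ∧ ¬p1), u
2. ¬□¬(p1 ∧ ¬p1), u
3. p1 ∧ ¬p1, v
4. p1, v
5. ¬p1, v
Accessibility: uRu, uRv, vRu, vRv
Branch closes: p1 and ¬p1 both at v.
All branches of the negation close; one closing branch shown above.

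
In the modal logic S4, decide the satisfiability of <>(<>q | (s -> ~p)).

Satisfiable

1. <>(<>q | (s -> ~p)), u
2. <>q | (s -> ~p), v
3. s -> ~p, v
4. ~p, v
Accessibility: uRu, uRv, vRv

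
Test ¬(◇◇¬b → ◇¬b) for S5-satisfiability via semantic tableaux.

1. ¬(◇◇¬b → ◇¬b), 0
2. ◇◇¬b, 0   [¬→-rule on 1]
3. ¬◇¬b, 0   [¬→-rule on 1]
4. b, 0   [¬◇-rule on 3 via 0R0]
5. ◇¬b, 1   [◇-rule on 2: fresh world 1, 0R1]
6. b, 1   [¬◇-rule on 3 via 0R1]
7. ¬b, 2   [◇-rule on 5: fresh world 2, 1R2]
8. b, 2   [¬◇-rule on 3 via 0R2]
Accessibility: 0R0, 0R1, 0R2, 1R0, 1R1, 1R2, 2R0, 2R1, 2R2
Branch closes: b and ¬b both at 2.
(One branch shown.) All branches close.

Unsatisfiable (every branch closes)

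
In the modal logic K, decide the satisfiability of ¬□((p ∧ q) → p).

1. ¬□((p ∧ q) → p), u
2. ¬((p ∧ q) → p), v
3. p ∧ q, v
4. ¬p, v
5. p, v
6. q, v
Accessibility: uRv
Branch closes: p and ¬p both at v.
All branches of the tableau close; one closing branch shown above.

No, unsatisfiable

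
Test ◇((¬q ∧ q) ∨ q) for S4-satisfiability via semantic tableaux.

Yes, satisfiable

1. ◇((¬q ∧ q) ∨ q), w0
2. (¬q ∧ q) ∨ q, w1
3. q, w1
Accessibility: w0Rw0, w0Rw1, w1Rw1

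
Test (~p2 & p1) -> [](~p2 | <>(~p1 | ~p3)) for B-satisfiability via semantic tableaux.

Satisfiable (open branch found)

1. (~p2 & p1) -> [](~p2 | <>(~p1 | ~p3)), u
2. [](~p2 | <>(~p1 | ~p3)), u
3. ~p2 | <>(~p1 | ~p3), u
4. <>(~p1 | ~p3), u
5. ~p1 | ~p3, v
6. ~p2 | <>(~p1 | ~p3), v
7. ~p3, v
8. <>(~p1 | ~p3), v
9. ~p1 | ~p3, w
10. ~p3, w
Accessibility: uRu, uRv, vRu, vRv, vRw, wRv, wRw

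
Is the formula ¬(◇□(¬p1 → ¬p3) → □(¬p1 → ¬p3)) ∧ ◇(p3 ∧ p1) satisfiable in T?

Satisfiable

1. ¬(◇□(¬p1 → ¬p3) → □(¬p1 → ¬p3)) ∧ ◇(p3 ∧ p1), 0
2. ¬(◇□(¬p1 → ¬p3) → □(¬p1 → ¬p3)), 0   [∧-rule on 1]
3. ◇(p3 ∧ p1), 0   [∧-rule on 1]
4. ◇□(¬p1 → ¬p3), 0   [¬→-rule on 2]
5. ¬□(¬p1 → ¬p3), 0   [¬→-rule on 2]
6. p3 ∧ p1, 1   [◇-rule on 3: fresh world 1, 0R1]
7. p3, 1   [∧-rule on 6]
8. p1, 1   [∧-rule on 6]
9. □(¬p1 → ¬p3), 2   [◇-rule on 4: fresh world 2, 0R2]
10. ¬p1 → ¬p3, 2   [□-rule on 9 via 2R2]
11. ¬p3, 2   [→-rule on 10 (branches; this branch)]
12. ¬(¬p1 → ¬p3), 3   [¬□-rule on 5: fresh world 3, 0R3]
13. ¬p1, 3   [¬→-rule on 12]
14. p3, 3   [¬→-rule on 12]
Accessibility: 0R0, 0R1, 0R2, 0R3, 1R1, 2R2, 3R3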